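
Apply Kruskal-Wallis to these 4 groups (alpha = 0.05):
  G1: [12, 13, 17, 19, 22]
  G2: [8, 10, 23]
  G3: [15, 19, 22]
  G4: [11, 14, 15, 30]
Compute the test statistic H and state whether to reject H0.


Step 1: Combine all N = 15 observations and assign midranks.
sorted (value, group, rank): (8,G2,1), (10,G2,2), (11,G4,3), (12,G1,4), (13,G1,5), (14,G4,6), (15,G3,7.5), (15,G4,7.5), (17,G1,9), (19,G1,10.5), (19,G3,10.5), (22,G1,12.5), (22,G3,12.5), (23,G2,14), (30,G4,15)
Step 2: Sum ranks within each group.
R_1 = 41 (n_1 = 5)
R_2 = 17 (n_2 = 3)
R_3 = 30.5 (n_3 = 3)
R_4 = 31.5 (n_4 = 4)
Step 3: H = 12/(N(N+1)) * sum(R_i^2/n_i) - 3(N+1)
     = 12/(15*16) * (41^2/5 + 17^2/3 + 30.5^2/3 + 31.5^2/4) - 3*16
     = 0.050000 * 990.679 - 48
     = 1.533958.
Step 4: Ties present; correction factor C = 1 - 18/(15^3 - 15) = 0.994643. Corrected H = 1.533958 / 0.994643 = 1.542220.
Step 5: Under H0, H ~ chi^2(3); p-value = 0.672561.
Step 6: alpha = 0.05. fail to reject H0.

H = 1.5422, df = 3, p = 0.672561, fail to reject H0.


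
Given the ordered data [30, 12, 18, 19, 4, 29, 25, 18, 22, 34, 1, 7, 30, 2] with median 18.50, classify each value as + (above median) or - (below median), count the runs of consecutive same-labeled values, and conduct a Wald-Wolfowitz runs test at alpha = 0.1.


Step 1: Compute median = 18.50; label A = above, B = below.
Labels in order: ABBABAABAABBAB  (n_A = 7, n_B = 7)
Step 2: Count runs R = 10.
Step 3: Under H0 (random ordering), E[R] = 2*n_A*n_B/(n_A+n_B) + 1 = 2*7*7/14 + 1 = 8.0000.
        Var[R] = 2*n_A*n_B*(2*n_A*n_B - n_A - n_B) / ((n_A+n_B)^2 * (n_A+n_B-1)) = 8232/2548 = 3.2308.
        SD[R] = 1.7974.
Step 4: Continuity-corrected z = (R - 0.5 - E[R]) / SD[R] = (10 - 0.5 - 8.0000) / 1.7974 = 0.8345.
Step 5: Two-sided p-value via normal approximation = 2*(1 - Phi(|z|)) = 0.403986.
Step 6: alpha = 0.1. fail to reject H0.

R = 10, z = 0.8345, p = 0.403986, fail to reject H0.


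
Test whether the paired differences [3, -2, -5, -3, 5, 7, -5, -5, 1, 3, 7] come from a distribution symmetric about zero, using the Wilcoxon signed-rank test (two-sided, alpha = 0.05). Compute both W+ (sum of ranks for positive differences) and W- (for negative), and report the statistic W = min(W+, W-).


Step 1: Drop any zero differences (none here) and take |d_i|.
|d| = [3, 2, 5, 3, 5, 7, 5, 5, 1, 3, 7]
Step 2: Midrank |d_i| (ties get averaged ranks).
ranks: |3|->4, |2|->2, |5|->7.5, |3|->4, |5|->7.5, |7|->10.5, |5|->7.5, |5|->7.5, |1|->1, |3|->4, |7|->10.5
Step 3: Attach original signs; sum ranks with positive sign and with negative sign.
W+ = 4 + 7.5 + 10.5 + 1 + 4 + 10.5 = 37.5
W- = 2 + 7.5 + 4 + 7.5 + 7.5 = 28.5
(Check: W+ + W- = 66 should equal n(n+1)/2 = 66.)
Step 4: Test statistic W = min(W+, W-) = 28.5.
Step 5: Ties in |d|, so use the tie-corrected normal approximation.
        E[W] = n(n+1)/4 = 11*12/4 = 33.
        Tie groups: |d|=3 (t=3), |d|=5 (t=4), |d|=7 (t=2); sum(t^3 - t) = 90.
        Var[W] = n(n+1)(2n+1)/24 - sum(t^3-t)/48 = 3036/24 - 90/48 = 124.625.
        z = (W - E[W]) / sqrt(Var[W]) = (28.5 - 33) / 11.1636 = -0.4031.
        Two-sided p = 2*Phi(z) = 0.686877.
Step 6: alpha = 0.05. fail to reject H0.

W+ = 37.5, W- = 28.5, W = min = 28.5, p = 0.686877, fail to reject H0.


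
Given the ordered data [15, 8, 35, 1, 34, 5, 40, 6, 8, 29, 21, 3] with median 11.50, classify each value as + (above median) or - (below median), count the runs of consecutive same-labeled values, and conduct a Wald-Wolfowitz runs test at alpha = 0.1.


Step 1: Compute median = 11.50; label A = above, B = below.
Labels in order: ABABABABBAAB  (n_A = 6, n_B = 6)
Step 2: Count runs R = 10.
Step 3: Under H0 (random ordering), E[R] = 2*n_A*n_B/(n_A+n_B) + 1 = 2*6*6/12 + 1 = 7.0000.
        Var[R] = 2*n_A*n_B*(2*n_A*n_B - n_A - n_B) / ((n_A+n_B)^2 * (n_A+n_B-1)) = 4320/1584 = 2.7273.
        SD[R] = 1.6514.
Step 4: Continuity-corrected z = (R - 0.5 - E[R]) / SD[R] = (10 - 0.5 - 7.0000) / 1.6514 = 1.5138.
Step 5: Two-sided p-value via normal approximation = 2*(1 - Phi(|z|)) = 0.130070.
Step 6: alpha = 0.1. fail to reject H0.

R = 10, z = 1.5138, p = 0.130070, fail to reject H0.


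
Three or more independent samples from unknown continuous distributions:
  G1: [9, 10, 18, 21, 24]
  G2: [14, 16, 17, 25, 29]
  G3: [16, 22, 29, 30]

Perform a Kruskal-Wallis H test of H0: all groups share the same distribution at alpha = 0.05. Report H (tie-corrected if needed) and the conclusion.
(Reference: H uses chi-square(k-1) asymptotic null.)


Step 1: Combine all N = 14 observations and assign midranks.
sorted (value, group, rank): (9,G1,1), (10,G1,2), (14,G2,3), (16,G2,4.5), (16,G3,4.5), (17,G2,6), (18,G1,7), (21,G1,8), (22,G3,9), (24,G1,10), (25,G2,11), (29,G2,12.5), (29,G3,12.5), (30,G3,14)
Step 2: Sum ranks within each group.
R_1 = 28 (n_1 = 5)
R_2 = 37 (n_2 = 5)
R_3 = 40 (n_3 = 4)
Step 3: H = 12/(N(N+1)) * sum(R_i^2/n_i) - 3(N+1)
     = 12/(14*15) * (28^2/5 + 37^2/5 + 40^2/4) - 3*15
     = 0.057143 * 830.6 - 45
     = 2.462857.
Step 4: Ties present; correction factor C = 1 - 12/(14^3 - 14) = 0.995604. Corrected H = 2.462857 / 0.995604 = 2.473731.
Step 5: Under H0, H ~ chi^2(2); p-value = 0.290293.
Step 6: alpha = 0.05. fail to reject H0.

H = 2.4737, df = 2, p = 0.290293, fail to reject H0.


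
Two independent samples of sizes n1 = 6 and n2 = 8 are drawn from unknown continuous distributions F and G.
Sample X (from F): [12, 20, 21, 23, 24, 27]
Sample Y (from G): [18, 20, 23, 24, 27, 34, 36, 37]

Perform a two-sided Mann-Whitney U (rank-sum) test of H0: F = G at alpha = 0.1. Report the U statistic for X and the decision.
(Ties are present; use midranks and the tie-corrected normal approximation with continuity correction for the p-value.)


Step 1: Combine and sort all 14 observations; assign midranks.
sorted (value, group): (12,X), (18,Y), (20,X), (20,Y), (21,X), (23,X), (23,Y), (24,X), (24,Y), (27,X), (27,Y), (34,Y), (36,Y), (37,Y)
ranks: 12->1, 18->2, 20->3.5, 20->3.5, 21->5, 23->6.5, 23->6.5, 24->8.5, 24->8.5, 27->10.5, 27->10.5, 34->12, 36->13, 37->14
Step 2: Rank sum for X: R1 = 1 + 3.5 + 5 + 6.5 + 8.5 + 10.5 = 35.
Step 3: U_X = R1 - n1(n1+1)/2 = 35 - 6*7/2 = 35 - 21 = 14.
       U_Y = n1*n2 - U_X = 48 - 14 = 34.
Step 4: Ties are present, so use the tie-corrected normal approximation (with continuity correction) for the p-value.
Step 5: p-value = 0.217997; compare to alpha = 0.1. fail to reject H0.

U_X = 14, p = 0.217997, fail to reject H0 at alpha = 0.1.


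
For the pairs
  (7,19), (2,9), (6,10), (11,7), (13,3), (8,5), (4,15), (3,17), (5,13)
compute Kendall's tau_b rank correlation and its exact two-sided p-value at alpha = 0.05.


Step 1: Enumerate the 36 unordered pairs (i,j) with i<j and classify each by sign(x_j-x_i) * sign(y_j-y_i).
  (1,2):dx=-5,dy=-10->C; (1,3):dx=-1,dy=-9->C; (1,4):dx=+4,dy=-12->D; (1,5):dx=+6,dy=-16->D
  (1,6):dx=+1,dy=-14->D; (1,7):dx=-3,dy=-4->C; (1,8):dx=-4,dy=-2->C; (1,9):dx=-2,dy=-6->C
  (2,3):dx=+4,dy=+1->C; (2,4):dx=+9,dy=-2->D; (2,5):dx=+11,dy=-6->D; (2,6):dx=+6,dy=-4->D
  (2,7):dx=+2,dy=+6->C; (2,8):dx=+1,dy=+8->C; (2,9):dx=+3,dy=+4->C; (3,4):dx=+5,dy=-3->D
  (3,5):dx=+7,dy=-7->D; (3,6):dx=+2,dy=-5->D; (3,7):dx=-2,dy=+5->D; (3,8):dx=-3,dy=+7->D
  (3,9):dx=-1,dy=+3->D; (4,5):dx=+2,dy=-4->D; (4,6):dx=-3,dy=-2->C; (4,7):dx=-7,dy=+8->D
  (4,8):dx=-8,dy=+10->D; (4,9):dx=-6,dy=+6->D; (5,6):dx=-5,dy=+2->D; (5,7):dx=-9,dy=+12->D
  (5,8):dx=-10,dy=+14->D; (5,9):dx=-8,dy=+10->D; (6,7):dx=-4,dy=+10->D; (6,8):dx=-5,dy=+12->D
  (6,9):dx=-3,dy=+8->D; (7,8):dx=-1,dy=+2->D; (7,9):dx=+1,dy=-2->D; (8,9):dx=+2,dy=-4->D
Step 2: C = 10, D = 26, total pairs = 36.
Step 3: tau = (C - D)/(n(n-1)/2) = (10 - 26)/36 = -0.444444.
Step 4: Exact two-sided p-value (enumerate n! = 362880 permutations of y under H0): p = 0.119439.
Step 5: alpha = 0.05. fail to reject H0.

tau_b = -0.4444 (C=10, D=26), p = 0.119439, fail to reject H0.


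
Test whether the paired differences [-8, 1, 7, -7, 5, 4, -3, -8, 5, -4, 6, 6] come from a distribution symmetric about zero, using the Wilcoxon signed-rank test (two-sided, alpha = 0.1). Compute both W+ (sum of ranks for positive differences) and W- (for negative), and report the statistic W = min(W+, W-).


Step 1: Drop any zero differences (none here) and take |d_i|.
|d| = [8, 1, 7, 7, 5, 4, 3, 8, 5, 4, 6, 6]
Step 2: Midrank |d_i| (ties get averaged ranks).
ranks: |8|->11.5, |1|->1, |7|->9.5, |7|->9.5, |5|->5.5, |4|->3.5, |3|->2, |8|->11.5, |5|->5.5, |4|->3.5, |6|->7.5, |6|->7.5
Step 3: Attach original signs; sum ranks with positive sign and with negative sign.
W+ = 1 + 9.5 + 5.5 + 3.5 + 5.5 + 7.5 + 7.5 = 40
W- = 11.5 + 9.5 + 2 + 11.5 + 3.5 = 38
(Check: W+ + W- = 78 should equal n(n+1)/2 = 78.)
Step 4: Test statistic W = min(W+, W-) = 38.
Step 5: Ties in |d|, so use the tie-corrected normal approximation.
        E[W] = n(n+1)/4 = 12*13/4 = 39.
        Tie groups: |d|=4 (t=2), |d|=5 (t=2), |d|=6 (t=2), |d|=7 (t=2), |d|=8 (t=2); sum(t^3 - t) = 30.
        Var[W] = n(n+1)(2n+1)/24 - sum(t^3-t)/48 = 3900/24 - 30/48 = 161.875.
        z = (W - E[W]) / sqrt(Var[W]) = (38 - 39) / 12.7230 = -0.0786.
        Two-sided p = 2*Phi(z) = 0.937353.
Step 6: alpha = 0.1. fail to reject H0.

W+ = 40, W- = 38, W = min = 38, p = 0.937353, fail to reject H0.


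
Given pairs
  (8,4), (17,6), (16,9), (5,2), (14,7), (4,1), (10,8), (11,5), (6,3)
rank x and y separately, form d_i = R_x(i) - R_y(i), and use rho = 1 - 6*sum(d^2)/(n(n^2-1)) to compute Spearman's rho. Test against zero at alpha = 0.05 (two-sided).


Step 1: Rank x and y separately (midranks; no ties here).
rank(x): 8->4, 17->9, 16->8, 5->2, 14->7, 4->1, 10->5, 11->6, 6->3
rank(y): 4->4, 6->6, 9->9, 2->2, 7->7, 1->1, 8->8, 5->5, 3->3
Step 2: d_i = R_x(i) - R_y(i); compute d_i^2.
  (4-4)^2=0, (9-6)^2=9, (8-9)^2=1, (2-2)^2=0, (7-7)^2=0, (1-1)^2=0, (5-8)^2=9, (6-5)^2=1, (3-3)^2=0
sum(d^2) = 20.
Step 3: rho = 1 - 6*20 / (9*(9^2 - 1)) = 1 - 120/720 = 0.833333.
Step 4: Under H0, t = rho * sqrt((n-2)/(1-rho^2)) = 3.9886 ~ t(7).
Step 5: Two-sided p-value from the t-distribution with 7 df = 0.005266.
Step 6: alpha = 0.05. reject H0.

rho = 0.8333, p = 0.005266, reject H0 at alpha = 0.05.


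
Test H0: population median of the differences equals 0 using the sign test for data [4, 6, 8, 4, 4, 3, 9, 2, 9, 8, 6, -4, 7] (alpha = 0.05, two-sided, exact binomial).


Step 1: Discard zero differences. Original n = 13; n_eff = number of nonzero differences = 13.
Nonzero differences (with sign): +4, +6, +8, +4, +4, +3, +9, +2, +9, +8, +6, -4, +7
Step 2: Count signs: positive = 12, negative = 1.
Step 3: Under H0: P(positive) = 0.5, so the number of positives S ~ Bin(13, 0.5).
Step 4: Two-sided exact p-value = sum of Bin(13,0.5) probabilities at or below the observed probability = 0.003418.
Step 5: alpha = 0.05. reject H0.

n_eff = 13, pos = 12, neg = 1, p = 0.003418, reject H0.


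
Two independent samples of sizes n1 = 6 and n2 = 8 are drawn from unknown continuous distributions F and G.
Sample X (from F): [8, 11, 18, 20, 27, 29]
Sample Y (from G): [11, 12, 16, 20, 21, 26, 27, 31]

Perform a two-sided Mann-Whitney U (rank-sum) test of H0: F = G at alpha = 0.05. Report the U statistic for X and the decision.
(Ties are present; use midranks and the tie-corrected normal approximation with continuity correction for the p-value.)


Step 1: Combine and sort all 14 observations; assign midranks.
sorted (value, group): (8,X), (11,X), (11,Y), (12,Y), (16,Y), (18,X), (20,X), (20,Y), (21,Y), (26,Y), (27,X), (27,Y), (29,X), (31,Y)
ranks: 8->1, 11->2.5, 11->2.5, 12->4, 16->5, 18->6, 20->7.5, 20->7.5, 21->9, 26->10, 27->11.5, 27->11.5, 29->13, 31->14
Step 2: Rank sum for X: R1 = 1 + 2.5 + 6 + 7.5 + 11.5 + 13 = 41.5.
Step 3: U_X = R1 - n1(n1+1)/2 = 41.5 - 6*7/2 = 41.5 - 21 = 20.5.
       U_Y = n1*n2 - U_X = 48 - 20.5 = 27.5.
Step 4: Ties are present, so use the tie-corrected normal approximation (with continuity correction) for the p-value.
Step 5: p-value = 0.697586; compare to alpha = 0.05. fail to reject H0.

U_X = 20.5, p = 0.697586, fail to reject H0 at alpha = 0.05.


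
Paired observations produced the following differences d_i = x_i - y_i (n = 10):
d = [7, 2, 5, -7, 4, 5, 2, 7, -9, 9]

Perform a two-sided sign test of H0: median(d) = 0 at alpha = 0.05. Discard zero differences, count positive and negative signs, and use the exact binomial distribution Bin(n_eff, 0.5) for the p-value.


Step 1: Discard zero differences. Original n = 10; n_eff = number of nonzero differences = 10.
Nonzero differences (with sign): +7, +2, +5, -7, +4, +5, +2, +7, -9, +9
Step 2: Count signs: positive = 8, negative = 2.
Step 3: Under H0: P(positive) = 0.5, so the number of positives S ~ Bin(10, 0.5).
Step 4: Two-sided exact p-value = sum of Bin(10,0.5) probabilities at or below the observed probability = 0.109375.
Step 5: alpha = 0.05. fail to reject H0.

n_eff = 10, pos = 8, neg = 2, p = 0.109375, fail to reject H0.


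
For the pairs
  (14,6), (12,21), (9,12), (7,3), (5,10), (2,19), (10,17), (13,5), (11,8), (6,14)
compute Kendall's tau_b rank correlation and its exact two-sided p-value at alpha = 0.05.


Step 1: Enumerate the 45 unordered pairs (i,j) with i<j and classify each by sign(x_j-x_i) * sign(y_j-y_i).
  (1,2):dx=-2,dy=+15->D; (1,3):dx=-5,dy=+6->D; (1,4):dx=-7,dy=-3->C; (1,5):dx=-9,dy=+4->D
  (1,6):dx=-12,dy=+13->D; (1,7):dx=-4,dy=+11->D; (1,8):dx=-1,dy=-1->C; (1,9):dx=-3,dy=+2->D
  (1,10):dx=-8,dy=+8->D; (2,3):dx=-3,dy=-9->C; (2,4):dx=-5,dy=-18->C; (2,5):dx=-7,dy=-11->C
  (2,6):dx=-10,dy=-2->C; (2,7):dx=-2,dy=-4->C; (2,8):dx=+1,dy=-16->D; (2,9):dx=-1,dy=-13->C
  (2,10):dx=-6,dy=-7->C; (3,4):dx=-2,dy=-9->C; (3,5):dx=-4,dy=-2->C; (3,6):dx=-7,dy=+7->D
  (3,7):dx=+1,dy=+5->C; (3,8):dx=+4,dy=-7->D; (3,9):dx=+2,dy=-4->D; (3,10):dx=-3,dy=+2->D
  (4,5):dx=-2,dy=+7->D; (4,6):dx=-5,dy=+16->D; (4,7):dx=+3,dy=+14->C; (4,8):dx=+6,dy=+2->C
  (4,9):dx=+4,dy=+5->C; (4,10):dx=-1,dy=+11->D; (5,6):dx=-3,dy=+9->D; (5,7):dx=+5,dy=+7->C
  (5,8):dx=+8,dy=-5->D; (5,9):dx=+6,dy=-2->D; (5,10):dx=+1,dy=+4->C; (6,7):dx=+8,dy=-2->D
  (6,8):dx=+11,dy=-14->D; (6,9):dx=+9,dy=-11->D; (6,10):dx=+4,dy=-5->D; (7,8):dx=+3,dy=-12->D
  (7,9):dx=+1,dy=-9->D; (7,10):dx=-4,dy=-3->C; (8,9):dx=-2,dy=+3->D; (8,10):dx=-7,dy=+9->D
  (9,10):dx=-5,dy=+6->D
Step 2: C = 18, D = 27, total pairs = 45.
Step 3: tau = (C - D)/(n(n-1)/2) = (18 - 27)/45 = -0.200000.
Step 4: Exact two-sided p-value (enumerate n! = 3628800 permutations of y under H0): p = 0.484313.
Step 5: alpha = 0.05. fail to reject H0.

tau_b = -0.2000 (C=18, D=27), p = 0.484313, fail to reject H0.


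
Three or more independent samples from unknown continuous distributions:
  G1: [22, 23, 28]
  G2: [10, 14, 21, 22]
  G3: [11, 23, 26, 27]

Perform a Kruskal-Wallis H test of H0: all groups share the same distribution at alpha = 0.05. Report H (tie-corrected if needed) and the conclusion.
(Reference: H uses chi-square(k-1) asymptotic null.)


Step 1: Combine all N = 11 observations and assign midranks.
sorted (value, group, rank): (10,G2,1), (11,G3,2), (14,G2,3), (21,G2,4), (22,G1,5.5), (22,G2,5.5), (23,G1,7.5), (23,G3,7.5), (26,G3,9), (27,G3,10), (28,G1,11)
Step 2: Sum ranks within each group.
R_1 = 24 (n_1 = 3)
R_2 = 13.5 (n_2 = 4)
R_3 = 28.5 (n_3 = 4)
Step 3: H = 12/(N(N+1)) * sum(R_i^2/n_i) - 3(N+1)
     = 12/(11*12) * (24^2/3 + 13.5^2/4 + 28.5^2/4) - 3*12
     = 0.090909 * 440.625 - 36
     = 4.056818.
Step 4: Ties present; correction factor C = 1 - 12/(11^3 - 11) = 0.990909. Corrected H = 4.056818 / 0.990909 = 4.094037.
Step 5: Under H0, H ~ chi^2(2); p-value = 0.129119.
Step 6: alpha = 0.05. fail to reject H0.

H = 4.0940, df = 2, p = 0.129119, fail to reject H0.


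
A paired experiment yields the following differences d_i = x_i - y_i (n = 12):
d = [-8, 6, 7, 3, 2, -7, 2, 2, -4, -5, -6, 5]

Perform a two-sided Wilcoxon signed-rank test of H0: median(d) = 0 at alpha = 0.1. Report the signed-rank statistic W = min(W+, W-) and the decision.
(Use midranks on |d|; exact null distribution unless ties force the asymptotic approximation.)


Step 1: Drop any zero differences (none here) and take |d_i|.
|d| = [8, 6, 7, 3, 2, 7, 2, 2, 4, 5, 6, 5]
Step 2: Midrank |d_i| (ties get averaged ranks).
ranks: |8|->12, |6|->8.5, |7|->10.5, |3|->4, |2|->2, |7|->10.5, |2|->2, |2|->2, |4|->5, |5|->6.5, |6|->8.5, |5|->6.5
Step 3: Attach original signs; sum ranks with positive sign and with negative sign.
W+ = 8.5 + 10.5 + 4 + 2 + 2 + 2 + 6.5 = 35.5
W- = 12 + 10.5 + 5 + 6.5 + 8.5 = 42.5
(Check: W+ + W- = 78 should equal n(n+1)/2 = 78.)
Step 4: Test statistic W = min(W+, W-) = 35.5.
Step 5: Ties in |d|, so use the tie-corrected normal approximation.
        E[W] = n(n+1)/4 = 12*13/4 = 39.
        Tie groups: |d|=2 (t=3), |d|=5 (t=2), |d|=6 (t=2), |d|=7 (t=2); sum(t^3 - t) = 42.
        Var[W] = n(n+1)(2n+1)/24 - sum(t^3-t)/48 = 3900/24 - 42/48 = 161.625.
        z = (W - E[W]) / sqrt(Var[W]) = (35.5 - 39) / 12.7132 = -0.2753.
        Two-sided p = 2*Phi(z) = 0.783082.
Step 6: alpha = 0.1. fail to reject H0.

W+ = 35.5, W- = 42.5, W = min = 35.5, p = 0.783082, fail to reject H0.


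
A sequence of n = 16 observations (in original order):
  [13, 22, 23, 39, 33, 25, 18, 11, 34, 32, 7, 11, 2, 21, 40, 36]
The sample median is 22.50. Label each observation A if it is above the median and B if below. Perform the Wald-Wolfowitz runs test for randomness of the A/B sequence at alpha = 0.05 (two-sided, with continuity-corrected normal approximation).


Step 1: Compute median = 22.50; label A = above, B = below.
Labels in order: BBAAAABBAABBBBAA  (n_A = 8, n_B = 8)
Step 2: Count runs R = 6.
Step 3: Under H0 (random ordering), E[R] = 2*n_A*n_B/(n_A+n_B) + 1 = 2*8*8/16 + 1 = 9.0000.
        Var[R] = 2*n_A*n_B*(2*n_A*n_B - n_A - n_B) / ((n_A+n_B)^2 * (n_A+n_B-1)) = 14336/3840 = 3.7333.
        SD[R] = 1.9322.
Step 4: Continuity-corrected z = (R + 0.5 - E[R]) / SD[R] = (6 + 0.5 - 9.0000) / 1.9322 = -1.2939.
Step 5: Two-sided p-value via normal approximation = 2*(1 - Phi(|z|)) = 0.195709.
Step 6: alpha = 0.05. fail to reject H0.

R = 6, z = -1.2939, p = 0.195709, fail to reject H0.


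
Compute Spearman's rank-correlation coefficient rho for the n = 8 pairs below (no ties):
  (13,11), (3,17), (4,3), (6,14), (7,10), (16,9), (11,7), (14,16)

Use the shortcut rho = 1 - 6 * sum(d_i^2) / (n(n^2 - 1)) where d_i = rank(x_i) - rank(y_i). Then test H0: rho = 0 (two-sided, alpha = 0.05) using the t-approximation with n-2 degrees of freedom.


Step 1: Rank x and y separately (midranks; no ties here).
rank(x): 13->6, 3->1, 4->2, 6->3, 7->4, 16->8, 11->5, 14->7
rank(y): 11->5, 17->8, 3->1, 14->6, 10->4, 9->3, 7->2, 16->7
Step 2: d_i = R_x(i) - R_y(i); compute d_i^2.
  (6-5)^2=1, (1-8)^2=49, (2-1)^2=1, (3-6)^2=9, (4-4)^2=0, (8-3)^2=25, (5-2)^2=9, (7-7)^2=0
sum(d^2) = 94.
Step 3: rho = 1 - 6*94 / (8*(8^2 - 1)) = 1 - 564/504 = -0.119048.
Step 4: Under H0, t = rho * sqrt((n-2)/(1-rho^2)) = -0.2937 ~ t(6).
Step 5: Two-sided p-value from the t-distribution with 6 df = 0.778886.
Step 6: alpha = 0.05. fail to reject H0.

rho = -0.1190, p = 0.778886, fail to reject H0 at alpha = 0.05.


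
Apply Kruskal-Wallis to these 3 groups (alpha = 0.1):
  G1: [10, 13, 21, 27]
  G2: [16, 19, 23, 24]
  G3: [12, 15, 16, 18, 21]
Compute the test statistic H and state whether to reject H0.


Step 1: Combine all N = 13 observations and assign midranks.
sorted (value, group, rank): (10,G1,1), (12,G3,2), (13,G1,3), (15,G3,4), (16,G2,5.5), (16,G3,5.5), (18,G3,7), (19,G2,8), (21,G1,9.5), (21,G3,9.5), (23,G2,11), (24,G2,12), (27,G1,13)
Step 2: Sum ranks within each group.
R_1 = 26.5 (n_1 = 4)
R_2 = 36.5 (n_2 = 4)
R_3 = 28 (n_3 = 5)
Step 3: H = 12/(N(N+1)) * sum(R_i^2/n_i) - 3(N+1)
     = 12/(13*14) * (26.5^2/4 + 36.5^2/4 + 28^2/5) - 3*14
     = 0.065934 * 665.425 - 42
     = 1.874176.
Step 4: Ties present; correction factor C = 1 - 12/(13^3 - 13) = 0.994505. Corrected H = 1.874176 / 0.994505 = 1.884530.
Step 5: Under H0, H ~ chi^2(2); p-value = 0.389744.
Step 6: alpha = 0.1. fail to reject H0.

H = 1.8845, df = 2, p = 0.389744, fail to reject H0.


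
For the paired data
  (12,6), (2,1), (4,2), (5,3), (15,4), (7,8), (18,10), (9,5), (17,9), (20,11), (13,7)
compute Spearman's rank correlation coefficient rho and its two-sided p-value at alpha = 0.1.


Step 1: Rank x and y separately (midranks; no ties here).
rank(x): 12->6, 2->1, 4->2, 5->3, 15->8, 7->4, 18->10, 9->5, 17->9, 20->11, 13->7
rank(y): 6->6, 1->1, 2->2, 3->3, 4->4, 8->8, 10->10, 5->5, 9->9, 11->11, 7->7
Step 2: d_i = R_x(i) - R_y(i); compute d_i^2.
  (6-6)^2=0, (1-1)^2=0, (2-2)^2=0, (3-3)^2=0, (8-4)^2=16, (4-8)^2=16, (10-10)^2=0, (5-5)^2=0, (9-9)^2=0, (11-11)^2=0, (7-7)^2=0
sum(d^2) = 32.
Step 3: rho = 1 - 6*32 / (11*(11^2 - 1)) = 1 - 192/1320 = 0.854545.
Step 4: Under H0, t = rho * sqrt((n-2)/(1-rho^2)) = 4.9360 ~ t(9).
Step 5: Two-sided p-value from the t-distribution with 9 df = 0.000807.
Step 6: alpha = 0.1. reject H0.

rho = 0.8545, p = 0.000807, reject H0 at alpha = 0.1.


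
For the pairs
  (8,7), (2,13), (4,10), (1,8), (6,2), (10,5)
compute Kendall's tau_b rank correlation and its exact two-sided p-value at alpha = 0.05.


Step 1: Enumerate the 15 unordered pairs (i,j) with i<j and classify each by sign(x_j-x_i) * sign(y_j-y_i).
  (1,2):dx=-6,dy=+6->D; (1,3):dx=-4,dy=+3->D; (1,4):dx=-7,dy=+1->D; (1,5):dx=-2,dy=-5->C
  (1,6):dx=+2,dy=-2->D; (2,3):dx=+2,dy=-3->D; (2,4):dx=-1,dy=-5->C; (2,5):dx=+4,dy=-11->D
  (2,6):dx=+8,dy=-8->D; (3,4):dx=-3,dy=-2->C; (3,5):dx=+2,dy=-8->D; (3,6):dx=+6,dy=-5->D
  (4,5):dx=+5,dy=-6->D; (4,6):dx=+9,dy=-3->D; (5,6):dx=+4,dy=+3->C
Step 2: C = 4, D = 11, total pairs = 15.
Step 3: tau = (C - D)/(n(n-1)/2) = (4 - 11)/15 = -0.466667.
Step 4: Exact two-sided p-value (enumerate n! = 720 permutations of y under H0): p = 0.272222.
Step 5: alpha = 0.05. fail to reject H0.

tau_b = -0.4667 (C=4, D=11), p = 0.272222, fail to reject H0.


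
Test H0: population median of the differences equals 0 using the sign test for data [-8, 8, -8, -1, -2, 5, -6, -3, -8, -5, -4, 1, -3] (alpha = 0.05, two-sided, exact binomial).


Step 1: Discard zero differences. Original n = 13; n_eff = number of nonzero differences = 13.
Nonzero differences (with sign): -8, +8, -8, -1, -2, +5, -6, -3, -8, -5, -4, +1, -3
Step 2: Count signs: positive = 3, negative = 10.
Step 3: Under H0: P(positive) = 0.5, so the number of positives S ~ Bin(13, 0.5).
Step 4: Two-sided exact p-value = sum of Bin(13,0.5) probabilities at or below the observed probability = 0.092285.
Step 5: alpha = 0.05. fail to reject H0.

n_eff = 13, pos = 3, neg = 10, p = 0.092285, fail to reject H0.


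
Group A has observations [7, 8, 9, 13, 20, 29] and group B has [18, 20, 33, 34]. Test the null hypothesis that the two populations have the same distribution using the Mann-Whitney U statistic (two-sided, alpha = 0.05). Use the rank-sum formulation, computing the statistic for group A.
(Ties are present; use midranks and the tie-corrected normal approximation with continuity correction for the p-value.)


Step 1: Combine and sort all 10 observations; assign midranks.
sorted (value, group): (7,X), (8,X), (9,X), (13,X), (18,Y), (20,X), (20,Y), (29,X), (33,Y), (34,Y)
ranks: 7->1, 8->2, 9->3, 13->4, 18->5, 20->6.5, 20->6.5, 29->8, 33->9, 34->10
Step 2: Rank sum for X: R1 = 1 + 2 + 3 + 4 + 6.5 + 8 = 24.5.
Step 3: U_X = R1 - n1(n1+1)/2 = 24.5 - 6*7/2 = 24.5 - 21 = 3.5.
       U_Y = n1*n2 - U_X = 24 - 3.5 = 20.5.
Step 4: Ties are present, so use the tie-corrected normal approximation (with continuity correction) for the p-value.
Step 5: p-value = 0.087118; compare to alpha = 0.05. fail to reject H0.

U_X = 3.5, p = 0.087118, fail to reject H0 at alpha = 0.05.


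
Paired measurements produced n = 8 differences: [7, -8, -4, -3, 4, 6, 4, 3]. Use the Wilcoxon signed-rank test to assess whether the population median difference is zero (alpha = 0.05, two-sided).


Step 1: Drop any zero differences (none here) and take |d_i|.
|d| = [7, 8, 4, 3, 4, 6, 4, 3]
Step 2: Midrank |d_i| (ties get averaged ranks).
ranks: |7|->7, |8|->8, |4|->4, |3|->1.5, |4|->4, |6|->6, |4|->4, |3|->1.5
Step 3: Attach original signs; sum ranks with positive sign and with negative sign.
W+ = 7 + 4 + 6 + 4 + 1.5 = 22.5
W- = 8 + 4 + 1.5 = 13.5
(Check: W+ + W- = 36 should equal n(n+1)/2 = 36.)
Step 4: Test statistic W = min(W+, W-) = 13.5.
Step 5: Ties in |d|, so use the tie-corrected normal approximation.
        E[W] = n(n+1)/4 = 8*9/4 = 18.
        Tie groups: |d|=3 (t=2), |d|=4 (t=3); sum(t^3 - t) = 30.
        Var[W] = n(n+1)(2n+1)/24 - sum(t^3-t)/48 = 1224/24 - 30/48 = 50.375.
        z = (W - E[W]) / sqrt(Var[W]) = (13.5 - 18) / 7.0975 = -0.6340.
        Two-sided p = 2*Phi(z) = 0.526066.
Step 6: alpha = 0.05. fail to reject H0.

W+ = 22.5, W- = 13.5, W = min = 13.5, p = 0.526066, fail to reject H0.


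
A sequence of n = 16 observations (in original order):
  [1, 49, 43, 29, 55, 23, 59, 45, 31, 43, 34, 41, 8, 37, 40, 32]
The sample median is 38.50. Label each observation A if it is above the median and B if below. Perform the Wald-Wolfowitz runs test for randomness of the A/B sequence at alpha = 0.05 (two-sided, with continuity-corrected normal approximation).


Step 1: Compute median = 38.50; label A = above, B = below.
Labels in order: BAABABAABABABBAB  (n_A = 8, n_B = 8)
Step 2: Count runs R = 13.
Step 3: Under H0 (random ordering), E[R] = 2*n_A*n_B/(n_A+n_B) + 1 = 2*8*8/16 + 1 = 9.0000.
        Var[R] = 2*n_A*n_B*(2*n_A*n_B - n_A - n_B) / ((n_A+n_B)^2 * (n_A+n_B-1)) = 14336/3840 = 3.7333.
        SD[R] = 1.9322.
Step 4: Continuity-corrected z = (R - 0.5 - E[R]) / SD[R] = (13 - 0.5 - 9.0000) / 1.9322 = 1.8114.
Step 5: Two-sided p-value via normal approximation = 2*(1 - Phi(|z|)) = 0.070076.
Step 6: alpha = 0.05. fail to reject H0.

R = 13, z = 1.8114, p = 0.070076, fail to reject H0.


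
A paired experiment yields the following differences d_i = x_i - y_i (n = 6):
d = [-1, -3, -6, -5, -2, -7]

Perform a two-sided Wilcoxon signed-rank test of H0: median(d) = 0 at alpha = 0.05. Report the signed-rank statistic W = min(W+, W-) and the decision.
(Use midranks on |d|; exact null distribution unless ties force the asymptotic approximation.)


Step 1: Drop any zero differences (none here) and take |d_i|.
|d| = [1, 3, 6, 5, 2, 7]
Step 2: Midrank |d_i| (ties get averaged ranks).
ranks: |1|->1, |3|->3, |6|->5, |5|->4, |2|->2, |7|->6
Step 3: Attach original signs; sum ranks with positive sign and with negative sign.
W+ = 0 = 0
W- = 1 + 3 + 5 + 4 + 2 + 6 = 21
(Check: W+ + W- = 21 should equal n(n+1)/2 = 21.)
Step 4: Test statistic W = min(W+, W-) = 0.
Step 5: No ties, so the exact null distribution over the 2^6 = 64 sign assignments gives the two-sided p-value = 0.031250.
Step 6: alpha = 0.05. reject H0.

W+ = 0, W- = 21, W = min = 0, p = 0.031250, reject H0.


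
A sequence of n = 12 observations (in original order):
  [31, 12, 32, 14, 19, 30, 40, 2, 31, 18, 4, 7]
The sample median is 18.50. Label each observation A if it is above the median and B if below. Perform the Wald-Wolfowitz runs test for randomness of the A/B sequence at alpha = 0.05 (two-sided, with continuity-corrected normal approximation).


Step 1: Compute median = 18.50; label A = above, B = below.
Labels in order: ABABAAABABBB  (n_A = 6, n_B = 6)
Step 2: Count runs R = 8.
Step 3: Under H0 (random ordering), E[R] = 2*n_A*n_B/(n_A+n_B) + 1 = 2*6*6/12 + 1 = 7.0000.
        Var[R] = 2*n_A*n_B*(2*n_A*n_B - n_A - n_B) / ((n_A+n_B)^2 * (n_A+n_B-1)) = 4320/1584 = 2.7273.
        SD[R] = 1.6514.
Step 4: Continuity-corrected z = (R - 0.5 - E[R]) / SD[R] = (8 - 0.5 - 7.0000) / 1.6514 = 0.3028.
Step 5: Two-sided p-value via normal approximation = 2*(1 - Phi(|z|)) = 0.762069.
Step 6: alpha = 0.05. fail to reject H0.

R = 8, z = 0.3028, p = 0.762069, fail to reject H0.


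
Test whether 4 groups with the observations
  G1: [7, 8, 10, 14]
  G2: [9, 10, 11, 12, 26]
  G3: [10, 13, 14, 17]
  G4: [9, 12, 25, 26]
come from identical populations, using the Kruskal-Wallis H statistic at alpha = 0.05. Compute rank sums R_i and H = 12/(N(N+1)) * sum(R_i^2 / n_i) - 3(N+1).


Step 1: Combine all N = 17 observations and assign midranks.
sorted (value, group, rank): (7,G1,1), (8,G1,2), (9,G2,3.5), (9,G4,3.5), (10,G1,6), (10,G2,6), (10,G3,6), (11,G2,8), (12,G2,9.5), (12,G4,9.5), (13,G3,11), (14,G1,12.5), (14,G3,12.5), (17,G3,14), (25,G4,15), (26,G2,16.5), (26,G4,16.5)
Step 2: Sum ranks within each group.
R_1 = 21.5 (n_1 = 4)
R_2 = 43.5 (n_2 = 5)
R_3 = 43.5 (n_3 = 4)
R_4 = 44.5 (n_4 = 4)
Step 3: H = 12/(N(N+1)) * sum(R_i^2/n_i) - 3(N+1)
     = 12/(17*18) * (21.5^2/4 + 43.5^2/5 + 43.5^2/4 + 44.5^2/4) - 3*18
     = 0.039216 * 1462.14 - 54
     = 3.338725.
Step 4: Ties present; correction factor C = 1 - 48/(17^3 - 17) = 0.990196. Corrected H = 3.338725 / 0.990196 = 3.371782.
Step 5: Under H0, H ~ chi^2(3); p-value = 0.337776.
Step 6: alpha = 0.05. fail to reject H0.

H = 3.3718, df = 3, p = 0.337776, fail to reject H0.


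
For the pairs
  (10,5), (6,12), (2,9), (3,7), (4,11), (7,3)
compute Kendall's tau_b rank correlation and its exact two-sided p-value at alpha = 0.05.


Step 1: Enumerate the 15 unordered pairs (i,j) with i<j and classify each by sign(x_j-x_i) * sign(y_j-y_i).
  (1,2):dx=-4,dy=+7->D; (1,3):dx=-8,dy=+4->D; (1,4):dx=-7,dy=+2->D; (1,5):dx=-6,dy=+6->D
  (1,6):dx=-3,dy=-2->C; (2,3):dx=-4,dy=-3->C; (2,4):dx=-3,dy=-5->C; (2,5):dx=-2,dy=-1->C
  (2,6):dx=+1,dy=-9->D; (3,4):dx=+1,dy=-2->D; (3,5):dx=+2,dy=+2->C; (3,6):dx=+5,dy=-6->D
  (4,5):dx=+1,dy=+4->C; (4,6):dx=+4,dy=-4->D; (5,6):dx=+3,dy=-8->D
Step 2: C = 6, D = 9, total pairs = 15.
Step 3: tau = (C - D)/(n(n-1)/2) = (6 - 9)/15 = -0.200000.
Step 4: Exact two-sided p-value (enumerate n! = 720 permutations of y under H0): p = 0.719444.
Step 5: alpha = 0.05. fail to reject H0.

tau_b = -0.2000 (C=6, D=9), p = 0.719444, fail to reject H0.


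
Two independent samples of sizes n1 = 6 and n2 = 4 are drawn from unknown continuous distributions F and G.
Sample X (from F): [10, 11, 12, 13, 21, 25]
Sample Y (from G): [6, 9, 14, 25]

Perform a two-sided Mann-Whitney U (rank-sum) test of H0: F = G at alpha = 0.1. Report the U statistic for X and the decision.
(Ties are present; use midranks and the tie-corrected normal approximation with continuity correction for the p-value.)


Step 1: Combine and sort all 10 observations; assign midranks.
sorted (value, group): (6,Y), (9,Y), (10,X), (11,X), (12,X), (13,X), (14,Y), (21,X), (25,X), (25,Y)
ranks: 6->1, 9->2, 10->3, 11->4, 12->5, 13->6, 14->7, 21->8, 25->9.5, 25->9.5
Step 2: Rank sum for X: R1 = 3 + 4 + 5 + 6 + 8 + 9.5 = 35.5.
Step 3: U_X = R1 - n1(n1+1)/2 = 35.5 - 6*7/2 = 35.5 - 21 = 14.5.
       U_Y = n1*n2 - U_X = 24 - 14.5 = 9.5.
Step 4: Ties are present, so use the tie-corrected normal approximation (with continuity correction) for the p-value.
Step 5: p-value = 0.668870; compare to alpha = 0.1. fail to reject H0.

U_X = 14.5, p = 0.668870, fail to reject H0 at alpha = 0.1.


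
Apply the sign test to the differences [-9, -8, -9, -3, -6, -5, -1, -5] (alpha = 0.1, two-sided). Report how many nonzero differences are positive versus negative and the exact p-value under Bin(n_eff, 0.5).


Step 1: Discard zero differences. Original n = 8; n_eff = number of nonzero differences = 8.
Nonzero differences (with sign): -9, -8, -9, -3, -6, -5, -1, -5
Step 2: Count signs: positive = 0, negative = 8.
Step 3: Under H0: P(positive) = 0.5, so the number of positives S ~ Bin(8, 0.5).
Step 4: Two-sided exact p-value = sum of Bin(8,0.5) probabilities at or below the observed probability = 0.007812.
Step 5: alpha = 0.1. reject H0.

n_eff = 8, pos = 0, neg = 8, p = 0.007812, reject H0.


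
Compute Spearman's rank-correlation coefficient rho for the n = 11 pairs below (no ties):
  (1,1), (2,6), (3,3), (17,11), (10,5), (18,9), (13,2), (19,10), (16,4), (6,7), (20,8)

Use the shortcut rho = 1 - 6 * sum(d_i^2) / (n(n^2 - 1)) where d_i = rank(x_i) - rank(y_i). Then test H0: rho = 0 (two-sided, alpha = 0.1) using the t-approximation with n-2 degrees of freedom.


Step 1: Rank x and y separately (midranks; no ties here).
rank(x): 1->1, 2->2, 3->3, 17->8, 10->5, 18->9, 13->6, 19->10, 16->7, 6->4, 20->11
rank(y): 1->1, 6->6, 3->3, 11->11, 5->5, 9->9, 2->2, 10->10, 4->4, 7->7, 8->8
Step 2: d_i = R_x(i) - R_y(i); compute d_i^2.
  (1-1)^2=0, (2-6)^2=16, (3-3)^2=0, (8-11)^2=9, (5-5)^2=0, (9-9)^2=0, (6-2)^2=16, (10-10)^2=0, (7-4)^2=9, (4-7)^2=9, (11-8)^2=9
sum(d^2) = 68.
Step 3: rho = 1 - 6*68 / (11*(11^2 - 1)) = 1 - 408/1320 = 0.690909.
Step 4: Under H0, t = rho * sqrt((n-2)/(1-rho^2)) = 2.8671 ~ t(9).
Step 5: Two-sided p-value from the t-distribution with 9 df = 0.018565.
Step 6: alpha = 0.1. reject H0.

rho = 0.6909, p = 0.018565, reject H0 at alpha = 0.1.


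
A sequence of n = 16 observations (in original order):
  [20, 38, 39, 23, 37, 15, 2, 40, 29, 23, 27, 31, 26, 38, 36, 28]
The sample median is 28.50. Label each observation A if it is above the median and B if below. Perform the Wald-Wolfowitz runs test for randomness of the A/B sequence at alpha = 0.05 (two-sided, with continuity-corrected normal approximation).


Step 1: Compute median = 28.50; label A = above, B = below.
Labels in order: BAABABBAABBABAAB  (n_A = 8, n_B = 8)
Step 2: Count runs R = 11.
Step 3: Under H0 (random ordering), E[R] = 2*n_A*n_B/(n_A+n_B) + 1 = 2*8*8/16 + 1 = 9.0000.
        Var[R] = 2*n_A*n_B*(2*n_A*n_B - n_A - n_B) / ((n_A+n_B)^2 * (n_A+n_B-1)) = 14336/3840 = 3.7333.
        SD[R] = 1.9322.
Step 4: Continuity-corrected z = (R - 0.5 - E[R]) / SD[R] = (11 - 0.5 - 9.0000) / 1.9322 = 0.7763.
Step 5: Two-sided p-value via normal approximation = 2*(1 - Phi(|z|)) = 0.437558.
Step 6: alpha = 0.05. fail to reject H0.

R = 11, z = 0.7763, p = 0.437558, fail to reject H0.


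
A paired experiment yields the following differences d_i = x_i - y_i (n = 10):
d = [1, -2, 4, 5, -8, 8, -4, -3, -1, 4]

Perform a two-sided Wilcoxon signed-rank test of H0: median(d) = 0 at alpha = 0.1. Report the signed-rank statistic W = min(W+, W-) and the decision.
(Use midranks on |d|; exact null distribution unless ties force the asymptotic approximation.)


Step 1: Drop any zero differences (none here) and take |d_i|.
|d| = [1, 2, 4, 5, 8, 8, 4, 3, 1, 4]
Step 2: Midrank |d_i| (ties get averaged ranks).
ranks: |1|->1.5, |2|->3, |4|->6, |5|->8, |8|->9.5, |8|->9.5, |4|->6, |3|->4, |1|->1.5, |4|->6
Step 3: Attach original signs; sum ranks with positive sign and with negative sign.
W+ = 1.5 + 6 + 8 + 9.5 + 6 = 31
W- = 3 + 9.5 + 6 + 4 + 1.5 = 24
(Check: W+ + W- = 55 should equal n(n+1)/2 = 55.)
Step 4: Test statistic W = min(W+, W-) = 24.
Step 5: Ties in |d|, so use the tie-corrected normal approximation.
        E[W] = n(n+1)/4 = 10*11/4 = 27.5.
        Tie groups: |d|=1 (t=2), |d|=4 (t=3), |d|=8 (t=2); sum(t^3 - t) = 36.
        Var[W] = n(n+1)(2n+1)/24 - sum(t^3-t)/48 = 2310/24 - 36/48 = 95.5.
        z = (W - E[W]) / sqrt(Var[W]) = (24 - 27.5) / 9.7724 = -0.3582.
        Two-sided p = 2*Phi(z) = 0.720230.
Step 6: alpha = 0.1. fail to reject H0.

W+ = 31, W- = 24, W = min = 24, p = 0.720230, fail to reject H0.


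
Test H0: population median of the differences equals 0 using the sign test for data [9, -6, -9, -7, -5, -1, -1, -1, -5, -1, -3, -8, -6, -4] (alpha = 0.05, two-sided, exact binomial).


Step 1: Discard zero differences. Original n = 14; n_eff = number of nonzero differences = 14.
Nonzero differences (with sign): +9, -6, -9, -7, -5, -1, -1, -1, -5, -1, -3, -8, -6, -4
Step 2: Count signs: positive = 1, negative = 13.
Step 3: Under H0: P(positive) = 0.5, so the number of positives S ~ Bin(14, 0.5).
Step 4: Two-sided exact p-value = sum of Bin(14,0.5) probabilities at or below the observed probability = 0.001831.
Step 5: alpha = 0.05. reject H0.

n_eff = 14, pos = 1, neg = 13, p = 0.001831, reject H0.


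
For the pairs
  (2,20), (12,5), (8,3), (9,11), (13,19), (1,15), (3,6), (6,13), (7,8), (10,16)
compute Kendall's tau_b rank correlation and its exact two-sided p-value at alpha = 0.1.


Step 1: Enumerate the 45 unordered pairs (i,j) with i<j and classify each by sign(x_j-x_i) * sign(y_j-y_i).
  (1,2):dx=+10,dy=-15->D; (1,3):dx=+6,dy=-17->D; (1,4):dx=+7,dy=-9->D; (1,5):dx=+11,dy=-1->D
  (1,6):dx=-1,dy=-5->C; (1,7):dx=+1,dy=-14->D; (1,8):dx=+4,dy=-7->D; (1,9):dx=+5,dy=-12->D
  (1,10):dx=+8,dy=-4->D; (2,3):dx=-4,dy=-2->C; (2,4):dx=-3,dy=+6->D; (2,5):dx=+1,dy=+14->C
  (2,6):dx=-11,dy=+10->D; (2,7):dx=-9,dy=+1->D; (2,8):dx=-6,dy=+8->D; (2,9):dx=-5,dy=+3->D
  (2,10):dx=-2,dy=+11->D; (3,4):dx=+1,dy=+8->C; (3,5):dx=+5,dy=+16->C; (3,6):dx=-7,dy=+12->D
  (3,7):dx=-5,dy=+3->D; (3,8):dx=-2,dy=+10->D; (3,9):dx=-1,dy=+5->D; (3,10):dx=+2,dy=+13->C
  (4,5):dx=+4,dy=+8->C; (4,6):dx=-8,dy=+4->D; (4,7):dx=-6,dy=-5->C; (4,8):dx=-3,dy=+2->D
  (4,9):dx=-2,dy=-3->C; (4,10):dx=+1,dy=+5->C; (5,6):dx=-12,dy=-4->C; (5,7):dx=-10,dy=-13->C
  (5,8):dx=-7,dy=-6->C; (5,9):dx=-6,dy=-11->C; (5,10):dx=-3,dy=-3->C; (6,7):dx=+2,dy=-9->D
  (6,8):dx=+5,dy=-2->D; (6,9):dx=+6,dy=-7->D; (6,10):dx=+9,dy=+1->C; (7,8):dx=+3,dy=+7->C
  (7,9):dx=+4,dy=+2->C; (7,10):dx=+7,dy=+10->C; (8,9):dx=+1,dy=-5->D; (8,10):dx=+4,dy=+3->C
  (9,10):dx=+3,dy=+8->C
Step 2: C = 21, D = 24, total pairs = 45.
Step 3: tau = (C - D)/(n(n-1)/2) = (21 - 24)/45 = -0.066667.
Step 4: Exact two-sided p-value (enumerate n! = 3628800 permutations of y under H0): p = 0.861801.
Step 5: alpha = 0.1. fail to reject H0.

tau_b = -0.0667 (C=21, D=24), p = 0.861801, fail to reject H0.


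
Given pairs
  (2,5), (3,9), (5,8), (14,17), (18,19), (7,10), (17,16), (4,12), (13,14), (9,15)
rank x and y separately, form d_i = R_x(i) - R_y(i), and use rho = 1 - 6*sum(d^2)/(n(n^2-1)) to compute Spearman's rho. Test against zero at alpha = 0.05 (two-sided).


Step 1: Rank x and y separately (midranks; no ties here).
rank(x): 2->1, 3->2, 5->4, 14->8, 18->10, 7->5, 17->9, 4->3, 13->7, 9->6
rank(y): 5->1, 9->3, 8->2, 17->9, 19->10, 10->4, 16->8, 12->5, 14->6, 15->7
Step 2: d_i = R_x(i) - R_y(i); compute d_i^2.
  (1-1)^2=0, (2-3)^2=1, (4-2)^2=4, (8-9)^2=1, (10-10)^2=0, (5-4)^2=1, (9-8)^2=1, (3-5)^2=4, (7-6)^2=1, (6-7)^2=1
sum(d^2) = 14.
Step 3: rho = 1 - 6*14 / (10*(10^2 - 1)) = 1 - 84/990 = 0.915152.
Step 4: Under H0, t = rho * sqrt((n-2)/(1-rho^2)) = 6.4212 ~ t(8).
Step 5: Two-sided p-value from the t-distribution with 8 df = 0.000204.
Step 6: alpha = 0.05. reject H0.

rho = 0.9152, p = 0.000204, reject H0 at alpha = 0.05.


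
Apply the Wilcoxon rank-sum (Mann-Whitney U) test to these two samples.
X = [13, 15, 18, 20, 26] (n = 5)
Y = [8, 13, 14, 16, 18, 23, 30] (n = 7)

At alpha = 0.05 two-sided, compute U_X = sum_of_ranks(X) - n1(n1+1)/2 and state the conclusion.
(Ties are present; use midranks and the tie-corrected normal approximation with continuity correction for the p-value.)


Step 1: Combine and sort all 12 observations; assign midranks.
sorted (value, group): (8,Y), (13,X), (13,Y), (14,Y), (15,X), (16,Y), (18,X), (18,Y), (20,X), (23,Y), (26,X), (30,Y)
ranks: 8->1, 13->2.5, 13->2.5, 14->4, 15->5, 16->6, 18->7.5, 18->7.5, 20->9, 23->10, 26->11, 30->12
Step 2: Rank sum for X: R1 = 2.5 + 5 + 7.5 + 9 + 11 = 35.
Step 3: U_X = R1 - n1(n1+1)/2 = 35 - 5*6/2 = 35 - 15 = 20.
       U_Y = n1*n2 - U_X = 35 - 20 = 15.
Step 4: Ties are present, so use the tie-corrected normal approximation (with continuity correction) for the p-value.
Step 5: p-value = 0.744469; compare to alpha = 0.05. fail to reject H0.

U_X = 20, p = 0.744469, fail to reject H0 at alpha = 0.05.


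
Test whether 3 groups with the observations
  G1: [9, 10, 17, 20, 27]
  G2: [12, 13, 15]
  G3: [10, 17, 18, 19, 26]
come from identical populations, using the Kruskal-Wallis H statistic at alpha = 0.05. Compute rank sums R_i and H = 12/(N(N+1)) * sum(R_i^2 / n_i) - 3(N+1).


Step 1: Combine all N = 13 observations and assign midranks.
sorted (value, group, rank): (9,G1,1), (10,G1,2.5), (10,G3,2.5), (12,G2,4), (13,G2,5), (15,G2,6), (17,G1,7.5), (17,G3,7.5), (18,G3,9), (19,G3,10), (20,G1,11), (26,G3,12), (27,G1,13)
Step 2: Sum ranks within each group.
R_1 = 35 (n_1 = 5)
R_2 = 15 (n_2 = 3)
R_3 = 41 (n_3 = 5)
Step 3: H = 12/(N(N+1)) * sum(R_i^2/n_i) - 3(N+1)
     = 12/(13*14) * (35^2/5 + 15^2/3 + 41^2/5) - 3*14
     = 0.065934 * 656.2 - 42
     = 1.265934.
Step 4: Ties present; correction factor C = 1 - 12/(13^3 - 13) = 0.994505. Corrected H = 1.265934 / 0.994505 = 1.272928.
Step 5: Under H0, H ~ chi^2(2); p-value = 0.529160.
Step 6: alpha = 0.05. fail to reject H0.

H = 1.2729, df = 2, p = 0.529160, fail to reject H0.


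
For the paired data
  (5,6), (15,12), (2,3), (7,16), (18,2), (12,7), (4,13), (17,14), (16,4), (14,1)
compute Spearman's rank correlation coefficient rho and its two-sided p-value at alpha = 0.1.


Step 1: Rank x and y separately (midranks; no ties here).
rank(x): 5->3, 15->7, 2->1, 7->4, 18->10, 12->5, 4->2, 17->9, 16->8, 14->6
rank(y): 6->5, 12->7, 3->3, 16->10, 2->2, 7->6, 13->8, 14->9, 4->4, 1->1
Step 2: d_i = R_x(i) - R_y(i); compute d_i^2.
  (3-5)^2=4, (7-7)^2=0, (1-3)^2=4, (4-10)^2=36, (10-2)^2=64, (5-6)^2=1, (2-8)^2=36, (9-9)^2=0, (8-4)^2=16, (6-1)^2=25
sum(d^2) = 186.
Step 3: rho = 1 - 6*186 / (10*(10^2 - 1)) = 1 - 1116/990 = -0.127273.
Step 4: Under H0, t = rho * sqrt((n-2)/(1-rho^2)) = -0.3629 ~ t(8).
Step 5: Two-sided p-value from the t-distribution with 8 df = 0.726057.
Step 6: alpha = 0.1. fail to reject H0.

rho = -0.1273, p = 0.726057, fail to reject H0 at alpha = 0.1.
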